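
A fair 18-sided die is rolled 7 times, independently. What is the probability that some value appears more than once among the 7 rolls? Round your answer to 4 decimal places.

P(all 7 different) = 18/18 · 17/18 · ··· · 12/18 ≈ 0.2620.
P(at least two equal) = 1 − 0.2620 = 0.7380.

0.7380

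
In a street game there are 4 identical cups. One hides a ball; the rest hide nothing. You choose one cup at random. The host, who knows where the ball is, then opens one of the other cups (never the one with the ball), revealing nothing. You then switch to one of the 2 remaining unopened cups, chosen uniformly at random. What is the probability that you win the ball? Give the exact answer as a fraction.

Your original cup holds the ball with probability 1/4, so the other 3 collectively hold it with probability 3/4.
The host can always find an empty cup to open, so this doesn't change that 3/4; it is now spread over the 2 remaining unopened cups.
P(win by switching) = (3/4) · (1/2) = 3/8.

3/8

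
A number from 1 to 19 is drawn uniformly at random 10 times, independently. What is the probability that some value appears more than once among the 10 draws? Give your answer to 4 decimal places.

P(all 10 different) = 19/19 · 18/19 · ··· · 10/19 ≈ 0.0547.
P(at least two equal) = 1 − 0.0547 = 0.9453.

0.9453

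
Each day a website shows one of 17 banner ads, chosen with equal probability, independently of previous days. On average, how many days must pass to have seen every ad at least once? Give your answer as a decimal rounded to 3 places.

58.472

After i distinct types are collected, each trial gives a new one with probability (17−i)/17, so the expected wait for the next new type is 17/(17−i).
E = 17/17 + 17/16 + 17/15 + 17/14 + 17/13 + 17/12 + 17/11 + 17/10 + 17/9 + 17/8 + 17/7 + 17/6 + 17/5 + 17/4 + 17/3 + 17/2 + 17/1 = 42142223/720720 ≈ 58.472.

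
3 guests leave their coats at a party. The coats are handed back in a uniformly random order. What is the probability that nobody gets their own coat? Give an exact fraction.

This is the derangement probability: permutations of 3 with no fixed point.
D(3) = 3! · (1 − 1/1! + 1/2! − ··· + (−1)^3/3!) = 2.
P = 2/6 = 1/3.

1/3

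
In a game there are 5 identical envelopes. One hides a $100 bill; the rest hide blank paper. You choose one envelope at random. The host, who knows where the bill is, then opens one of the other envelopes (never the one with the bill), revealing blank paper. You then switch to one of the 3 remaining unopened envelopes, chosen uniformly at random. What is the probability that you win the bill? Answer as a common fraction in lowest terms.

4/15

Your original envelope holds the bill with probability 1/5, so the other 4 collectively hold it with probability 4/5.
The host can always find an empty envelope to open, so this doesn't change that 4/5; it is now spread over the 3 remaining unopened envelopes.
P(win by switching) = (4/5) · (1/3) = 4/15.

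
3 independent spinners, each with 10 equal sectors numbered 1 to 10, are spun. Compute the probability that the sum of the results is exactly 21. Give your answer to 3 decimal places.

0.055

There are 10^3 = 1000 equally likely outcomes.
The number of ordered 3-tuples from {1,…,10} summing to 21 is 55.
P(sum = 21) = 55/1000 = 11/200 ≈ 0.055.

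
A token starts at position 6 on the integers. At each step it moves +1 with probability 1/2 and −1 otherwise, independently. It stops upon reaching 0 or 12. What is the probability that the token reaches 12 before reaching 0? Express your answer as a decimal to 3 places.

With a fair step, P(i) = ½P(i−1) + ½P(i+1) with P(0)=0, P(12)=1 has the linear solution P(i) = i/12.
P(6) = 6/12 = 1/2 ≈ 0.500.

0.500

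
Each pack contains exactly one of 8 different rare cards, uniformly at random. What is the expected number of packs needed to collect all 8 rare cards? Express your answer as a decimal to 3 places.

21.743

After i distinct types are collected, each trial gives a new one with probability (8−i)/8, so the expected wait for the next new type is 8/(8−i).
E = 8/8 + 8/7 + 8/6 + 8/5 + 8/4 + 8/3 + 8/2 + 8/1 = 761/35 ≈ 21.743.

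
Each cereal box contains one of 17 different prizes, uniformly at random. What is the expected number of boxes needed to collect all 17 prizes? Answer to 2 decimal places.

After i distinct types are collected, each trial gives a new one with probability (17−i)/17, so the expected wait for the next new type is 17/(17−i).
E = 17/17 + 17/16 + 17/15 + 17/14 + 17/13 + 17/12 + 17/11 + 17/10 + 17/9 + 17/8 + 17/7 + 17/6 + 17/5 + 17/4 + 17/3 + 17/2 + 17/1 = 42142223/720720 ≈ 58.47.

58.47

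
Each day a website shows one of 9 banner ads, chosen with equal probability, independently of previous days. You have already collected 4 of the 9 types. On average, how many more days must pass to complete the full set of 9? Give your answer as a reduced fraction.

411/20

Starting from 4 distinct types, each trial gives a new one with probability (9−i)/9 when i types are held, so the wait for the next new type is 9/(9−i).
E = 9/5 + 9/4 + 9/3 + 9/2 + 9/1 = 411/20.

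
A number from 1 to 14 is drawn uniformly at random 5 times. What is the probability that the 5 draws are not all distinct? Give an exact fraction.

2657/4802

P(all 5 different) = 14/14 · 13/14 · ··· · 10/14 = 2145/4802.
P(at least two equal) = 1 − 2145/4802 = 2657/4802.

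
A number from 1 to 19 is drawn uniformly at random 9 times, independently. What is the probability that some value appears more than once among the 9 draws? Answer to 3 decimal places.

0.896

P(all 9 different) = 19/19 · 18/19 · ··· · 11/19 ≈ 0.104.
P(at least two equal) = 1 − 0.104 = 0.896.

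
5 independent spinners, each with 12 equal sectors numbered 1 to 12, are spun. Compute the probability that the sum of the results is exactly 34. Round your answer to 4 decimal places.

There are 12^5 = 248832 equally likely outcomes.
The number of ordered 5-tuples from {1,…,12} summing to 34 is 12255.
P(sum = 34) = 12255/248832 = 4085/82944 ≈ 0.0493.

0.0493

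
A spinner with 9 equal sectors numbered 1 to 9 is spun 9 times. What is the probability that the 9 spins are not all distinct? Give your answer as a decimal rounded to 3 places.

P(all 9 different) = 9/9 · 8/9 · ··· · 1/9 ≈ 0.001.
P(at least two equal) = 1 − 0.001 = 0.999.

0.999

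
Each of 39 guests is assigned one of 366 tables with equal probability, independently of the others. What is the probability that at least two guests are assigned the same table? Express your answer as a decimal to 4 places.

It's easier to compute the probability that all 39 are distinct.
P(all distinct) = 366/366 · 365/366 · ··· · 328/366 ≈ 0.1225.
So the probability of at least one match is 1 − 0.1225 = 0.8775.

0.8775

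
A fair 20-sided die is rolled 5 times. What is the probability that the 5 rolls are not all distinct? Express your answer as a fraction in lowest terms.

P(all 5 different) = 20/20 · 19/20 · ··· · 16/20 = 2907/5000.
P(at least two equal) = 1 − 2907/5000 = 2093/5000.

2093/5000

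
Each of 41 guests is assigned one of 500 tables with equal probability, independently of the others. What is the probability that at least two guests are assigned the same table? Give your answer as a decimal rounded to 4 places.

0.8148

It's easier to compute the probability that all 41 are distinct.
P(all distinct) = 500/500 · 499/500 · ··· · 460/500 ≈ 0.1852.
So the probability of at least one match is 1 − 0.1852 = 0.8148.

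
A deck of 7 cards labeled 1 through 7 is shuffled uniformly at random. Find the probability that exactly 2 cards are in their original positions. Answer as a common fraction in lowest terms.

Choose which 2 of the 7 are fixed: C(7,2) = 21 ways.
The remaining 5 must have no fixed point: D(5) = 44.
P = 21·44/5040 = 11/60.

11/60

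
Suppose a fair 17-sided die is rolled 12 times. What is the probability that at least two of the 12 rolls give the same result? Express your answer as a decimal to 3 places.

0.995

P(all 12 different) = 17/17 · 16/17 · ··· · 6/17 ≈ 0.005.
P(at least two equal) = 1 − 0.005 = 0.995.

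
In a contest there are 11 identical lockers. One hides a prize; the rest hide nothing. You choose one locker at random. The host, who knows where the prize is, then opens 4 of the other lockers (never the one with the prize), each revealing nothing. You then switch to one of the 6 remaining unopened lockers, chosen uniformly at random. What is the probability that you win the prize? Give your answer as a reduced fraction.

5/33

Your original locker holds the prize with probability 1/11, so the other 10 collectively hold it with probability 10/11.
The host can always find 4 empty lockers to open, so the reveals don't change that 10/11; it is now spread over the 6 remaining unopened lockers.
P(win by switching) = (10/11) · (1/6) = 5/33.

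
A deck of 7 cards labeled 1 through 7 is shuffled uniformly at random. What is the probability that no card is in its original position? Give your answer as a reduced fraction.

This is the derangement probability: permutations of 7 with no fixed point.
D(7) = 7! · (1 − 1/1! + 1/2! − ··· + (−1)^7/7!) = 1854.
P = 1854/5040 = 103/280.

103/280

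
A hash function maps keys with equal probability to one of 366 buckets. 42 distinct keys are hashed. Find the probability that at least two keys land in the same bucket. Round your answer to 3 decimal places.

It's easier to compute the probability that all 42 are distinct.
P(all distinct) = 366/366 · 365/366 · ··· · 325/366 ≈ 0.087.
So the probability of at least one match is 1 − 0.087 = 0.913.

0.913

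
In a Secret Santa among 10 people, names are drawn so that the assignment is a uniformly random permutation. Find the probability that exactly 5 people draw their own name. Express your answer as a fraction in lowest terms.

Choose which 5 of the 10 are fixed: C(10,5) = 252 ways.
The remaining 5 must have no fixed point: D(5) = 44.
P = 252·44/3628800 = 11/3600.

11/3600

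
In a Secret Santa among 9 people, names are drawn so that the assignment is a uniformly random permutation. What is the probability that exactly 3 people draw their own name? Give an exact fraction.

Choose which 3 of the 9 are fixed: C(9,3) = 84 ways.
The remaining 6 must have no fixed point: D(6) = 265.
P = 84·265/362880 = 53/864.

53/864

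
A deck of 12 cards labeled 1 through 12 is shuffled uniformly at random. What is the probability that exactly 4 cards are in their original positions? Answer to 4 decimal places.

Choose which 4 of the 12 are fixed: C(12,4) = 495 ways.
The remaining 8 must have no fixed point: D(8) = 14833.
P = 495·14833/479001600 = 2119/138240 ≈ 0.0153.

0.0153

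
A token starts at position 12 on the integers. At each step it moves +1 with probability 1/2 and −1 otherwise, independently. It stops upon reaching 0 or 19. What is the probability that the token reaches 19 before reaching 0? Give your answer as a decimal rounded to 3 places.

0.632

With a fair step, P(i) = ½P(i−1) + ½P(i+1) with P(0)=0, P(19)=1 has the linear solution P(i) = i/19.
P(12) = 12/19 ≈ 0.632.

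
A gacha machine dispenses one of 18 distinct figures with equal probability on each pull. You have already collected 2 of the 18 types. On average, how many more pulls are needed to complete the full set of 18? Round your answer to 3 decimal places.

60.853

Starting from 2 distinct types, each trial gives a new one with probability (18−i)/18 when i types are held, so the wait for the next new type is 18/(18−i).
E = 18/16 + 18/15 + 18/14 + 18/13 + 18/12 + 18/11 + 18/10 + 18/9 + 18/8 + 18/7 + 18/6 + 18/5 + 18/4 + 18/3 + 18/2 + 18/1 = 2436559/40040 ≈ 60.853.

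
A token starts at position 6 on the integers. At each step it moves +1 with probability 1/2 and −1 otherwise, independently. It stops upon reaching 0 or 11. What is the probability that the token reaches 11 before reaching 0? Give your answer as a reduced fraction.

6/11

With a fair step, P(i) = ½P(i−1) + ½P(i+1) with P(0)=0, P(11)=1 has the linear solution P(i) = i/11.
P(6) = 6/11.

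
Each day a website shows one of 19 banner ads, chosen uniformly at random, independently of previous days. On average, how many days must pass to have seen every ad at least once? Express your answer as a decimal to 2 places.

67.41

After i distinct types are collected, each trial gives a new one with probability (19−i)/19, so the expected wait for the next new type is 19/(19−i).
E = 19/19 + 19/18 + 19/17 + 19/16 + 19/15 + 19/14 + 19/13 + 19/12 + 19/11 + 19/10 + 19/9 + 19/8 + 19/7 + 19/6 + 19/5 + 19/4 + 19/3 + 19/2 + 19/1 = 275295799/4084080 ≈ 67.41.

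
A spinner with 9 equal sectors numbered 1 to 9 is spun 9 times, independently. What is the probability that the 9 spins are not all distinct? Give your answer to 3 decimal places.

0.999

P(all 9 different) = 9/9 · 8/9 · ··· · 1/9 ≈ 0.001.
P(at least two equal) = 1 − 0.001 = 0.999.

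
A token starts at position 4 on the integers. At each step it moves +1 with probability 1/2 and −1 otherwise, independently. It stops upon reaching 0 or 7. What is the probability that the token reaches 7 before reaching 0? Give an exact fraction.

4/7

With a fair step, P(i) = ½P(i−1) + ½P(i+1) with P(0)=0, P(7)=1 has the linear solution P(i) = i/7.
P(4) = 4/7.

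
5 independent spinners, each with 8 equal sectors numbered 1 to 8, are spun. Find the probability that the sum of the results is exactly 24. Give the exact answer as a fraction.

595/8192

There are 8^5 = 32768 equally likely outcomes.
The number of ordered 5-tuples from {1,…,8} summing to 24 is 2380.
P(sum = 24) = 2380/32768 = 595/8192.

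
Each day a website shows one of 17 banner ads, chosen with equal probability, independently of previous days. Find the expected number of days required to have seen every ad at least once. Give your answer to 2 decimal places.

After i distinct types are collected, each trial gives a new one with probability (17−i)/17, so the expected wait for the next new type is 17/(17−i).
E = 17/17 + 17/16 + 17/15 + 17/14 + 17/13 + 17/12 + 17/11 + 17/10 + 17/9 + 17/8 + 17/7 + 17/6 + 17/5 + 17/4 + 17/3 + 17/2 + 17/1 = 42142223/720720 ≈ 58.47.

58.47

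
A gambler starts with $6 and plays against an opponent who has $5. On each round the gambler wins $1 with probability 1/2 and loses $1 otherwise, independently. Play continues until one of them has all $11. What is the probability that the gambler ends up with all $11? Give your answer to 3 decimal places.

0.545

With a fair step, P(i) = ½P(i−1) + ½P(i+1) with P(0)=0, P(11)=1 has the linear solution P(i) = i/11.
P(6) = 6/11 ≈ 0.545.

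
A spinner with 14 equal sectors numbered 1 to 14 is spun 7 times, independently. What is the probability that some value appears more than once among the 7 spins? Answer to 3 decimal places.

0.836

P(all 7 different) = 14/14 · 13/14 · ··· · 8/14 ≈ 0.164.
P(at least two equal) = 1 − 0.164 = 0.836.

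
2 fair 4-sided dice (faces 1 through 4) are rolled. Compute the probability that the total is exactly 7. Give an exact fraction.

1/8

There are 4^2 = 16 equally likely outcomes.
The number of ordered 2-tuples from {1,…,4} summing to 7 is 2.
P(sum = 7) = 2/16 = 1/8.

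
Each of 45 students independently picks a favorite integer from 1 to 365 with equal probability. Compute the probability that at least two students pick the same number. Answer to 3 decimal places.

0.941

It's easier to compute the probability that all 45 are distinct.
P(all distinct) = 365/365 · 364/365 · ··· · 321/365 ≈ 0.059.
So the probability of at least one match is 1 − 0.059 = 0.941.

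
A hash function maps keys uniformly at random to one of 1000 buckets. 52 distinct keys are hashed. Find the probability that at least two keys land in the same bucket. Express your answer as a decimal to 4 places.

0.7406

It's easier to compute the probability that all 52 are distinct.
P(all distinct) = 1000/1000 · 999/1000 · ··· · 949/1000 ≈ 0.2594.
So the probability of at least one match is 1 − 0.2594 = 0.7406.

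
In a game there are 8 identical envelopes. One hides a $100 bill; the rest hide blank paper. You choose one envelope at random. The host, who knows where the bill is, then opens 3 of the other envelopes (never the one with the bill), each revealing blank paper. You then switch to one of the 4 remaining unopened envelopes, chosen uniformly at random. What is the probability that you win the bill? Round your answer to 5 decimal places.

Your original envelope holds the bill with probability 1/8, so the other 7 collectively hold it with probability 7/8.
The host can always find 3 empty envelopes to open, so the reveals don't change that 7/8; it is now spread over the 4 remaining unopened envelopes.
P(win by switching) = (7/8) · (1/4) = 7/32 ≈ 0.21875.

0.21875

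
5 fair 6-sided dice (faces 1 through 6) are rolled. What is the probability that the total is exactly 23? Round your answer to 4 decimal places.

0.0392

There are 6^5 = 7776 equally likely outcomes.
The number of ordered 5-tuples from {1,…,6} summing to 23 is 305.
P(sum = 23) = 305/7776 ≈ 0.0392.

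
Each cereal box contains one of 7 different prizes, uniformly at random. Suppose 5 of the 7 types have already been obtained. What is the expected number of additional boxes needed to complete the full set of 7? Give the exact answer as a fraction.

21/2

Starting from 5 distinct types, each trial gives a new one with probability (7−i)/7 when i types are held, so the wait for the next new type is 7/(7−i).
E = 7/2 + 7/1 = 21/2.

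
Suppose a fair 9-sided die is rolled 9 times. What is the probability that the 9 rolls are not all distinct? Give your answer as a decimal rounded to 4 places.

0.9991

P(all 9 different) = 9/9 · 8/9 · ··· · 1/9 ≈ 0.0009.
P(at least two equal) = 1 − 0.0009 = 0.9991.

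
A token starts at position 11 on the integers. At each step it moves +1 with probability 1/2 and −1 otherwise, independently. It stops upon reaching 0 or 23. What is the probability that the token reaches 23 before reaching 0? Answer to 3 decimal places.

With a fair step, P(i) = ½P(i−1) + ½P(i+1) with P(0)=0, P(23)=1 has the linear solution P(i) = i/23.
P(11) = 11/23 ≈ 0.478.

0.478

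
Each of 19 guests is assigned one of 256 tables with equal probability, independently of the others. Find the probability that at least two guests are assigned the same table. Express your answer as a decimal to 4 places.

0.4957

It's easier to compute the probability that all 19 are distinct.
P(all distinct) = 256/256 · 255/256 · ··· · 238/256 ≈ 0.5043.
So the probability of at least one match is 1 − 0.5043 = 0.4957.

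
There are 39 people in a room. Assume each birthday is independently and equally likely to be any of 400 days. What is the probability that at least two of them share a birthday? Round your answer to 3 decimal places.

0.853

It's easier to compute the probability that all 39 are distinct.
P(all distinct) = 400/400 · 399/400 · ··· · 362/400 ≈ 0.147.
So the probability of at least one match is 1 − 0.147 = 0.853.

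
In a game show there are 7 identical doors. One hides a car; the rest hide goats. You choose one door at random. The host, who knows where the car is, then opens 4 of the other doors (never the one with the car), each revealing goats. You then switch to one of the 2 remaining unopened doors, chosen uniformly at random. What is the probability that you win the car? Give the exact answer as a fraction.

Your original door holds the car with probability 1/7, so the other 6 collectively hold it with probability 6/7.
The host can always find 4 empty doors to open, so the reveals don't change that 6/7; it is now spread over the 2 remaining unopened doors.
P(win by switching) = (6/7) · (1/2) = 3/7.

3/7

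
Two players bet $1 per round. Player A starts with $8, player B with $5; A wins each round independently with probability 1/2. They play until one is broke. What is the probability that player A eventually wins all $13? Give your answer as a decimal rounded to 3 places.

With a fair step, P(i) = ½P(i−1) + ½P(i+1) with P(0)=0, P(13)=1 has the linear solution P(i) = i/13.
P(8) = 8/13 ≈ 0.615.

0.615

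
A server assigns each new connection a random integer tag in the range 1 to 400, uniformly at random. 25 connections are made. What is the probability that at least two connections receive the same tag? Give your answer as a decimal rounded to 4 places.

0.5350

It's easier to compute the probability that all 25 are distinct.
P(all distinct) = 400/400 · 399/400 · ··· · 376/400 ≈ 0.4650.
So the probability of at least one match is 1 − 0.4650 = 0.5350.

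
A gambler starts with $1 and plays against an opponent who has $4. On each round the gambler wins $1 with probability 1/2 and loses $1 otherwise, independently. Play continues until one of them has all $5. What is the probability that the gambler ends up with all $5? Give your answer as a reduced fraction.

With a fair step, P(i) = ½P(i−1) + ½P(i+1) with P(0)=0, P(5)=1 has the linear solution P(i) = i/5.
P(1) = 1/5.

1/5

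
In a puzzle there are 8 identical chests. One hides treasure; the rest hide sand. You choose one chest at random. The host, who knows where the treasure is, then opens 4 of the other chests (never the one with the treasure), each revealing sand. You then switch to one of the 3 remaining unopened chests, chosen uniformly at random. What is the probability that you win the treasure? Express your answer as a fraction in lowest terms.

Your original chest holds the treasure with probability 1/8, so the other 7 collectively hold it with probability 7/8.
The host can always find 4 empty chests to open, so the reveals don't change that 7/8; it is now spread over the 3 remaining unopened chests.
P(win by switching) = (7/8) · (1/3) = 7/24.

7/24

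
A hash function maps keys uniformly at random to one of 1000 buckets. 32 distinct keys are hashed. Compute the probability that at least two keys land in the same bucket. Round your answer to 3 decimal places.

It's easier to compute the probability that all 32 are distinct.
P(all distinct) = 1000/1000 · 999/1000 · ··· · 969/1000 ≈ 0.606.
So the probability of at least one match is 1 − 0.606 = 0.394.

0.394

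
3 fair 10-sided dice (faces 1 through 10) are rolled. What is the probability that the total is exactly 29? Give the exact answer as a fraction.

3/1000

There are 10^3 = 1000 equally likely outcomes.
The number of ordered 3-tuples from {1,…,10} summing to 29 is 3.
P(sum = 29) = 3/1000.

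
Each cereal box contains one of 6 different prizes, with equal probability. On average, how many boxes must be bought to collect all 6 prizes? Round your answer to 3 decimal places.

After i distinct types are collected, each trial gives a new one with probability (6−i)/6, so the expected wait for the next new type is 6/(6−i).
E = 6/6 + 6/5 + 6/4 + 6/3 + 6/2 + 6/1 = 147/10 ≈ 14.700.

14.700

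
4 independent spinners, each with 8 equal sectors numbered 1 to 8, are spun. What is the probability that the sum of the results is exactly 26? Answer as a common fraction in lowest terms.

There are 8^4 = 4096 equally likely outcomes.
The number of ordered 4-tuples from {1,…,8} summing to 26 is 84.
P(sum = 26) = 84/4096 = 21/1024.

21/1024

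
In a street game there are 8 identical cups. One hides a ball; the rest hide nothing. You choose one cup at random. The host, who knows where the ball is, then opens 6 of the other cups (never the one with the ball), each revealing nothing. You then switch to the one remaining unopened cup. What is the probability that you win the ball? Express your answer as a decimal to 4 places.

0.8750

Your original cup holds the ball with probability 1/8, so the other 7 collectively hold it with probability 7/8.
The host can always find 6 empty cups to open, so the reveals don't change that 7/8; it is now spread over the 1 remaining unopened cup.
P(win by switching) = (7/8) · (1/1) = 7/8 ≈ 0.8750.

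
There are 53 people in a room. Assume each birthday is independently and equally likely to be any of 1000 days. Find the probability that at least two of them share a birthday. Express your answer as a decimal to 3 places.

It's easier to compute the probability that all 53 are distinct.
P(all distinct) = 1000/1000 · 999/1000 · ··· · 948/1000 ≈ 0.246.
So the probability of at least one match is 1 − 0.246 = 0.754.

0.754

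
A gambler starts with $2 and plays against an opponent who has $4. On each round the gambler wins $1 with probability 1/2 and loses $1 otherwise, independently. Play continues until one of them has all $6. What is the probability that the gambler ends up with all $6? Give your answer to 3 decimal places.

With a fair step, P(i) = ½P(i−1) + ½P(i+1) with P(0)=0, P(6)=1 has the linear solution P(i) = i/6.
P(2) = 2/6 = 1/3 ≈ 0.333.

0.333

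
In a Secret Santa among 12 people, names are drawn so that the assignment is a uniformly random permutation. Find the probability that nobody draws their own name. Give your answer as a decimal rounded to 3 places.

This is the derangement probability: permutations of 12 with no fixed point.
D(12) = 12! · (1 − 1/1! + 1/2! − ··· + (−1)^12/12!) = 176214841.
P = 176214841/479001600 = 16019531/43545600 ≈ 0.368.

0.368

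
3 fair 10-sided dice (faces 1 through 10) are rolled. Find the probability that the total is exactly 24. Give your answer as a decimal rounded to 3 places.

There are 10^3 = 1000 equally likely outcomes.
The number of ordered 3-tuples from {1,…,10} summing to 24 is 28.
P(sum = 24) = 28/1000 = 7/250 ≈ 0.028.

0.028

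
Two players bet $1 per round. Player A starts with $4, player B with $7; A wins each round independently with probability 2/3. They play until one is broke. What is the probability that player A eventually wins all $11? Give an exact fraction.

1920/2047

Let r = q/p = (1/3)/(2/3) = 1/2. The recurrence P(i) = p·P(i+1) + q·P(i−1) with P(0)=0, P(11)=1 gives P(i) = (1 − r^i)/(1 − r^11).
P(4) = (1 − (1/2)^4) / (1 − (1/2)^11) = 1920/2047.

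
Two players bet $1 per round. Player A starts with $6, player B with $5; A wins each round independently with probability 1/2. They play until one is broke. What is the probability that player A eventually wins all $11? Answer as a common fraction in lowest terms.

With a fair step, P(i) = ½P(i−1) + ½P(i+1) with P(0)=0, P(11)=1 has the linear solution P(i) = i/11.
P(6) = 6/11.

6/11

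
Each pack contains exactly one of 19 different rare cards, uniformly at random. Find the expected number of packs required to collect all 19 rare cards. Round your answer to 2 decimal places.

67.41

After i distinct types are collected, each trial gives a new one with probability (19−i)/19, so the expected wait for the next new type is 19/(19−i).
E = 19/19 + 19/18 + 19/17 + 19/16 + 19/15 + 19/14 + 19/13 + 19/12 + 19/11 + 19/10 + 19/9 + 19/8 + 19/7 + 19/6 + 19/5 + 19/4 + 19/3 + 19/2 + 19/1 = 275295799/4084080 ≈ 67.41.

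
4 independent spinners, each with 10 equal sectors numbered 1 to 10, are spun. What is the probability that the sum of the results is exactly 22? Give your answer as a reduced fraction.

67/1000

There are 10^4 = 10000 equally likely outcomes.
The number of ordered 4-tuples from {1,…,10} summing to 22 is 670.
P(sum = 22) = 670/10000 = 67/1000.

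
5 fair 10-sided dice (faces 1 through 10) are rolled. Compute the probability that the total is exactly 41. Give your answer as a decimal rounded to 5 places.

0.00715

There are 10^5 = 100000 equally likely outcomes.
The number of ordered 5-tuples from {1,…,10} summing to 41 is 715.
P(sum = 41) = 715/100000 = 143/20000 ≈ 0.00715.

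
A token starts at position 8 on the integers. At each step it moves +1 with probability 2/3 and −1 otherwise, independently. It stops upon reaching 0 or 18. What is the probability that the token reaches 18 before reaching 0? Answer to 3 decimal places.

0.996

Let r = q/p = (1/3)/(2/3) = 1/2. The recurrence P(i) = p·P(i+1) + q·P(i−1) with P(0)=0, P(18)=1 gives P(i) = (1 − r^i)/(1 − r^18).
P(8) = (1 − (1/2)^8) / (1 − (1/2)^18) = 87040/87381 ≈ 0.996.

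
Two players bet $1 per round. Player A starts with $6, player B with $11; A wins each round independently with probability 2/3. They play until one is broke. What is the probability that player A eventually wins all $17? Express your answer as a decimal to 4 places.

0.9844

Let r = q/p = (1/3)/(2/3) = 1/2. The recurrence P(i) = p·P(i+1) + q·P(i−1) with P(0)=0, P(17)=1 gives P(i) = (1 − r^i)/(1 − r^17).
P(6) = (1 − (1/2)^6) / (1 − (1/2)^17) = 129024/131071 ≈ 0.9844.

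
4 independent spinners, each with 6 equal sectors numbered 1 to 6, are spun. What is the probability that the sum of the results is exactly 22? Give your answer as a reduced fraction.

5/648

There are 6^4 = 1296 equally likely outcomes.
The number of ordered 4-tuples from {1,…,6} summing to 22 is 10.
P(sum = 22) = 10/1296 = 5/648.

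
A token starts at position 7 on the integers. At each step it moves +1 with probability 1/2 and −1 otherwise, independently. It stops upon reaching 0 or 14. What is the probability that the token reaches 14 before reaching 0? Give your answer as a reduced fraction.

1/2

With a fair step, P(i) = ½P(i−1) + ½P(i+1) with P(0)=0, P(14)=1 has the linear solution P(i) = i/14.
P(7) = 7/14 = 1/2.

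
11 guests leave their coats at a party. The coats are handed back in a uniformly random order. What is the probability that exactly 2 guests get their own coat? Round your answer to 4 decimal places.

0.1839

Choose which 2 of the 11 are fixed: C(11,2) = 55 ways.
The remaining 9 must have no fixed point: D(9) = 133496.
P = 55·133496/39916800 = 16687/90720 ≈ 0.1839.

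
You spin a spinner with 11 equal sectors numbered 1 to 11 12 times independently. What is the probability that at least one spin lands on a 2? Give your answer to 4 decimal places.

0.6814

P(no spin lands on a 2) = (10/11)^12 ≈ 0.3186.
P(at least one) = 1 − 0.3186 = 0.6814.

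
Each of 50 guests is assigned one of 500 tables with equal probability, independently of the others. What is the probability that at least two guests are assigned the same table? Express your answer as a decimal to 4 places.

0.9207

It's easier to compute the probability that all 50 are distinct.
P(all distinct) = 500/500 · 499/500 · ··· · 451/500 ≈ 0.0793.
So the probability of at least one match is 1 − 0.0793 = 0.9207.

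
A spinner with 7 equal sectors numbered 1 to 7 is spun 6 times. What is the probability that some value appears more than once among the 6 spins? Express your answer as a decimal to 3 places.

0.957

P(all 6 different) = 7/7 · 6/7 · ··· · 2/7 ≈ 0.043.
P(at least two equal) = 1 − 0.043 = 0.957.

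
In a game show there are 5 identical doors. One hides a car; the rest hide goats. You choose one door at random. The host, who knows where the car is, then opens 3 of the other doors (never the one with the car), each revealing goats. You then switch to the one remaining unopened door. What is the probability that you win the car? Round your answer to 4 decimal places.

0.8000

Your original door holds the car with probability 1/5, so the other 4 collectively hold it with probability 4/5.
The host can always find 3 empty doors to open, so the reveals don't change that 4/5; it is now spread over the 1 remaining unopened door.
P(win by switching) = (4/5) · (1/1) = 4/5 ≈ 0.8000.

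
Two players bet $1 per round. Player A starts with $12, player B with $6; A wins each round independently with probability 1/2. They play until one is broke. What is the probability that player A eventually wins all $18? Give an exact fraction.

2/3

With a fair step, P(i) = ½P(i−1) + ½P(i+1) with P(0)=0, P(18)=1 has the linear solution P(i) = i/18.
P(12) = 12/18 = 2/3.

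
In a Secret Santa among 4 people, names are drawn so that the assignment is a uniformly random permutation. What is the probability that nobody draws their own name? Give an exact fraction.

This is the derangement probability: permutations of 4 with no fixed point.
D(4) = 4! · (1 − 1/1! + 1/2! − ··· + (−1)^4/4!) = 9.
P = 9/24 = 3/8.

3/8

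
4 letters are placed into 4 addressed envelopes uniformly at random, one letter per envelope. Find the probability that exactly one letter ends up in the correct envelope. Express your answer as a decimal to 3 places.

Choose which one is fixed: C(4,1) = 4 ways.
The remaining 3 must have no fixed point: D(3) = 2.
P = 4·2/24 = 1/3 ≈ 0.333.

0.333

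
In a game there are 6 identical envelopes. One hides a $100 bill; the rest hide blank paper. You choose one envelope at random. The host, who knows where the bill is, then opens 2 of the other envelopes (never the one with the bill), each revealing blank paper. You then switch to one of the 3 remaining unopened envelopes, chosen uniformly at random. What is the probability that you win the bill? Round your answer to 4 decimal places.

Your original envelope holds the bill with probability 1/6, so the other 5 collectively hold it with probability 5/6.
The host can always find 2 empty envelopes to open, so the reveals don't change that 5/6; it is now spread over the 3 remaining unopened envelopes.
P(win by switching) = (5/6) · (1/3) = 5/18 ≈ 0.2778.

0.2778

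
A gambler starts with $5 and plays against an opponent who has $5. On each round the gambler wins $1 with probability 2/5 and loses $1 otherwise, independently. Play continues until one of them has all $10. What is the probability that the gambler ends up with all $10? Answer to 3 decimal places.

0.116

Let r = q/p = (3/5)/(2/5) = 3/2. The recurrence P(i) = p·P(i+1) + q·P(i−1) with P(0)=0, P(10)=1 gives P(i) = (1 − r^i)/(1 − r^10).
P(5) = (1 − (3/2)^5) / (1 − (3/2)^10) = 32/275 ≈ 0.116.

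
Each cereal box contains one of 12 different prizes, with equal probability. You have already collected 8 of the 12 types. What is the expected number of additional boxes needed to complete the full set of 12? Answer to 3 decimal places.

25.000

Starting from 8 distinct types, each trial gives a new one with probability (12−i)/12 when i types are held, so the wait for the next new type is 12/(12−i).
E = 12/4 + 12/3 + 12/2 + 12/1 = 25 ≈ 25.000.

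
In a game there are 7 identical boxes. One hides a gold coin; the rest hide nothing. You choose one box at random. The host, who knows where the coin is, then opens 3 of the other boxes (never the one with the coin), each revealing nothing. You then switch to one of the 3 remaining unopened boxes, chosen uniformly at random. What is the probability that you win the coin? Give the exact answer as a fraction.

Your original box holds the coin with probability 1/7, so the other 6 collectively hold it with probability 6/7.
The host can always find 3 empty boxes to open, so the reveals don't change that 6/7; it is now spread over the 3 remaining unopened boxes.
P(win by switching) = (6/7) · (1/3) = 2/7.

2/7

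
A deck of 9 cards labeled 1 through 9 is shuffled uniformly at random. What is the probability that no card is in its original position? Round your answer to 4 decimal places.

0.3679

This is the derangement probability: permutations of 9 with no fixed point.
D(9) = 9! · (1 − 1/1! + 1/2! − ··· + (−1)^9/9!) = 133496.
P = 133496/362880 = 16687/45360 ≈ 0.3679.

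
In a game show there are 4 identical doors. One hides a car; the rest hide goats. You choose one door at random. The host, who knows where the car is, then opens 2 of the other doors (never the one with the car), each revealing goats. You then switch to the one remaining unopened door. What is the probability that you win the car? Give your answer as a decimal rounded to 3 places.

0.750

Your original door holds the car with probability 1/4, so the other 3 collectively hold it with probability 3/4.
The host can always find 2 empty doors to open, so the reveals don't change that 3/4; it is now spread over the 1 remaining unopened door.
P(win by switching) = (3/4) · (1/1) = 3/4 ≈ 0.750.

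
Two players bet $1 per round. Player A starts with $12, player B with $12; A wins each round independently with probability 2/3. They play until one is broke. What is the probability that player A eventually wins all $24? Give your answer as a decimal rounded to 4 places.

0.9998

Let r = q/p = (1/3)/(2/3) = 1/2. The recurrence P(i) = p·P(i+1) + q·P(i−1) with P(0)=0, P(24)=1 gives P(i) = (1 − r^i)/(1 − r^24).
P(12) = (1 − (1/2)^12) / (1 − (1/2)^24) = 4096/4097 ≈ 0.9998.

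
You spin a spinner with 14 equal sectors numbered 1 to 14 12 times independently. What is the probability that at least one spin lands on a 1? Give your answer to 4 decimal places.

0.5891

P(no spin lands on a 1) = (13/14)^12 ≈ 0.4109.
P(at least one) = 1 − 0.4109 = 0.5891.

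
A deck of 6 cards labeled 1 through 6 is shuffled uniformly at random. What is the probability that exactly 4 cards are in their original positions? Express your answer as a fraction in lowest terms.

Choose which 4 of the 6 are fixed: C(6,4) = 15 ways.
The remaining 2 must have no fixed point: D(2) = 1.
P = 15·1/720 = 1/48.

1/48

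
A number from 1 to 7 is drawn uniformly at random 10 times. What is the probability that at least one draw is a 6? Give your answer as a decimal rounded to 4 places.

0.7859

P(no draw is a 6) = (6/7)^10 ≈ 0.2141.
P(at least one) = 1 − 0.2141 = 0.7859.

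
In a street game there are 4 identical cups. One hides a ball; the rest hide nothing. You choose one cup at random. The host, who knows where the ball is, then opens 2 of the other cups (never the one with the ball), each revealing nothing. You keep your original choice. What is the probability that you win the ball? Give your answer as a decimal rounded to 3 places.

0.250

The host can always open 2 empty cups regardless of your choice, so the reveals give no information about your original cup.
P(win by staying) = 1/4 ≈ 0.250.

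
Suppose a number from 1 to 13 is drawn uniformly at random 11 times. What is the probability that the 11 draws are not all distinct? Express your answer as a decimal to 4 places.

P(all 11 different) = 13/13 · 12/13 · ··· · 3/13 ≈ 0.0017.
P(at least two equal) = 1 − 0.0017 = 0.9983.

0.9983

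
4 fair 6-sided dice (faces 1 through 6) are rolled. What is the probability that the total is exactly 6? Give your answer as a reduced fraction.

5/648

There are 6^4 = 1296 equally likely outcomes.
The number of ordered 4-tuples from {1,…,6} summing to 6 is 10.
P(sum = 6) = 10/1296 = 5/648.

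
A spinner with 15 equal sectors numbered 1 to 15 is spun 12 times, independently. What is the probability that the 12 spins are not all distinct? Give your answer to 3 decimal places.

0.998

P(all 12 different) = 15/15 · 14/15 · ··· · 4/15 ≈ 0.002.
P(at least two equal) = 1 − 0.002 = 0.998.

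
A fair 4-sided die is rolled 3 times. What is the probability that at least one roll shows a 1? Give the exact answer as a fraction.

37/64

P(no roll shows a 1) = (3/4)^3 = 27/64.
P(at least one) = 1 − 27/64 = 37/64.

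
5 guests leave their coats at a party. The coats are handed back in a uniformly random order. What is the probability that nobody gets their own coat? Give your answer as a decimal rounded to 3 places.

0.367

This is the derangement probability: permutations of 5 with no fixed point.
D(5) = 5! · (1 − 1/1! + 1/2! − ··· + (−1)^5/5!) = 44.
P = 44/120 = 11/30 ≈ 0.367.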